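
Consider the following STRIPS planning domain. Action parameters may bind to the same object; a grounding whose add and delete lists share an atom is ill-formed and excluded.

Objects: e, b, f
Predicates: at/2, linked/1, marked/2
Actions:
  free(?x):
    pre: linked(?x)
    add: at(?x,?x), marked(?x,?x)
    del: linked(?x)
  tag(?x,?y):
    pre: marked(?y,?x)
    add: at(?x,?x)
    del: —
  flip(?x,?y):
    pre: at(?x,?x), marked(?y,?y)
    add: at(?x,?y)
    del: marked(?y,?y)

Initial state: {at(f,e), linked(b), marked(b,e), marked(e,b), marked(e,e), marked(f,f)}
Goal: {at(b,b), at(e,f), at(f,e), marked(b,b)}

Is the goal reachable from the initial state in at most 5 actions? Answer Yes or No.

Yes

1. free(b)  →  {at(b,b), at(f,e), marked(b,b), marked(b,e), marked(e,b), marked(e,e), marked(f,f)}
2. tag(e,e)  →  {at(b,b), at(e,e), at(f,e), marked(b,b), marked(b,e), marked(e,b), marked(e,e), marked(f,f)}
3. flip(e,f)  →  {at(b,b), at(e,e), at(e,f), at(f,e), marked(b,b), marked(b,e), marked(e,b), marked(e,e)}
optimal plan length = 3; 3 ≤ 5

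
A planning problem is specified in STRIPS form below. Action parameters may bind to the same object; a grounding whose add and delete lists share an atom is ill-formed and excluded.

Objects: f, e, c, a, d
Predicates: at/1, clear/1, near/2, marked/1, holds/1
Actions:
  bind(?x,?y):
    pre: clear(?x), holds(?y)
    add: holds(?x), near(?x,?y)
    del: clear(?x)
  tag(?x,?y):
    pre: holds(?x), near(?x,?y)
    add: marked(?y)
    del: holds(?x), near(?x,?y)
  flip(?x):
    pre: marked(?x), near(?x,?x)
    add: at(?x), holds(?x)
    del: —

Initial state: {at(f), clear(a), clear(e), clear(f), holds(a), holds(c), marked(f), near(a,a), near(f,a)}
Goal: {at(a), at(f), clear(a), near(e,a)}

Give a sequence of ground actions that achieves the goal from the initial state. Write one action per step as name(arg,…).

bind(f,c); bind(e,a); tag(f,a); flip(a)

1. bind(f,c)  →  {at(f), clear(a), clear(e), holds(a), holds(c), holds(f), marked(f), near(a,a), near(f,a), near(f,c)}
2. bind(e,a)  →  {at(f), clear(a), holds(a), holds(c), holds(e), holds(f), marked(f), near(a,a), near(e,a), near(f,a), near(f,c)}
3. tag(f,a)  →  {at(f), clear(a), holds(a), holds(c), holds(e), marked(a), marked(f), near(a,a), near(e,a), near(f,c)}
4. flip(a)  →  {at(a), at(f), clear(a), holds(a), holds(c), holds(e), marked(a), marked(f), near(a,a), near(e,a), near(f,c)}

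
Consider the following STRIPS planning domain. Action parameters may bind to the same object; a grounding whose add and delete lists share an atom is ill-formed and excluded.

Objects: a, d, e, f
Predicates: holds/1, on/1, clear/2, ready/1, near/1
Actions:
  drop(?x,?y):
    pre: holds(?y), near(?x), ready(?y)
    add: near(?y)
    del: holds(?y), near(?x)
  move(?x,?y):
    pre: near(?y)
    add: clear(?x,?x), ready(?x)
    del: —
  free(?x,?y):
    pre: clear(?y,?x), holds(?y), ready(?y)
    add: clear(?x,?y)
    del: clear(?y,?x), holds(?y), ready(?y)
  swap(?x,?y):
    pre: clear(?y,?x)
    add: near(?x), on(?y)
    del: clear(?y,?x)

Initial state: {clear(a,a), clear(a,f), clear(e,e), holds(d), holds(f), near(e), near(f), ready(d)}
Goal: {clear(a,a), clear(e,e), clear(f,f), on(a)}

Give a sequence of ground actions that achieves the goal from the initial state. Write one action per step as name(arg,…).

move(f,e); swap(f,a)

1. move(f,e)  →  {clear(a,a), clear(a,f), clear(e,e), clear(f,f), holds(d), holds(f), near(e), near(f), ready(d), ready(f)}
2. swap(f,a)  →  {clear(a,a), clear(e,e), clear(f,f), holds(d), holds(f), near(e), near(f), on(a), ready(d), ready(f)}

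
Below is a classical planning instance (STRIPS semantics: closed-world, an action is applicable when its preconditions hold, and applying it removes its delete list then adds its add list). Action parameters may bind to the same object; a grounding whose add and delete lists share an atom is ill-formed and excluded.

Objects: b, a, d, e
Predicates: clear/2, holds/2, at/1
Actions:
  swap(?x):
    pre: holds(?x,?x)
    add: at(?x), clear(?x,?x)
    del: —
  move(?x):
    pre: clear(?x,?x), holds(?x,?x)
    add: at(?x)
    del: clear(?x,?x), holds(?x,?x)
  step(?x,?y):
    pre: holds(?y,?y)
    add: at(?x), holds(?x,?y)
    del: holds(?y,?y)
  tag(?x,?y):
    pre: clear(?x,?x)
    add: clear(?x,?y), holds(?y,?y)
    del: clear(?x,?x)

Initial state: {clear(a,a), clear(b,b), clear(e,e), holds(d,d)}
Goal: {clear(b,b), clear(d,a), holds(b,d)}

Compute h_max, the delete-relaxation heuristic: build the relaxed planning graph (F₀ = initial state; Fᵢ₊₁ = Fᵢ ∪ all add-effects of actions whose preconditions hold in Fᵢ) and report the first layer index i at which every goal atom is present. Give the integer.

2

F0 = init (4 atoms)
F1 = F0 ∪ {at(a), at(b), at(d), at(e), clear(a,b), clear(a,d), clear(a,e), clear(b,a), clear(b,d), clear(b,e), clear(d,d), clear(e,a), clear(e,b), clear(e,d), holds(a,a), holds(a,d), holds(b,b), holds(b,d), holds(e,d), holds(e,e)}  (24 atoms)
F2 = F1 ∪ {clear(d,a), clear(d,b), clear(d,e), holds(a,b), holds(a,e), holds(b,a), holds(b,e), holds(d,a), holds(d,b), holds(d,e), holds(e,a), holds(e,b)}  (36 atoms)
goal ⊆ F2  ⇒  h_max = 2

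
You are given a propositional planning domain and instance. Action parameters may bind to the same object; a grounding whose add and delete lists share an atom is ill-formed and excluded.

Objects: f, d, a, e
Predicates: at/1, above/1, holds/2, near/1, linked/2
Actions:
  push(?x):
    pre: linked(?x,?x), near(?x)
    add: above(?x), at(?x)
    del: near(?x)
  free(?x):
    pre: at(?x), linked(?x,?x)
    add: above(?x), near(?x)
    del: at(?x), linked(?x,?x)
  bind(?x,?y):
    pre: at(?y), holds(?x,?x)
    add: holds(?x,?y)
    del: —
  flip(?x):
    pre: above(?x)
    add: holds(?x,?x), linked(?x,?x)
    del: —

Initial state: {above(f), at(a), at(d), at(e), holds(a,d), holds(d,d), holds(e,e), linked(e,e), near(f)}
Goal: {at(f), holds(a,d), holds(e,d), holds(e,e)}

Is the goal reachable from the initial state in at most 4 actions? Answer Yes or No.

1. bind(e,d)  →  {above(f), at(a), at(d), at(e), holds(a,d), holds(d,d), holds(e,d), holds(e,e), linked(e,e), near(f)}
2. flip(f)  →  {above(f), at(a), at(d), at(e), holds(a,d), holds(d,d), holds(e,d), holds(e,e), holds(f,f), linked(e,e), linked(f,f), near(f)}
3. push(f)  →  {above(f), at(a), at(d), at(e), at(f), holds(a,d), holds(d,d), holds(e,d), holds(e,e), holds(f,f), linked(e,e), linked(f,f)}
optimal plan length = 3; 3 ≤ 4

Yes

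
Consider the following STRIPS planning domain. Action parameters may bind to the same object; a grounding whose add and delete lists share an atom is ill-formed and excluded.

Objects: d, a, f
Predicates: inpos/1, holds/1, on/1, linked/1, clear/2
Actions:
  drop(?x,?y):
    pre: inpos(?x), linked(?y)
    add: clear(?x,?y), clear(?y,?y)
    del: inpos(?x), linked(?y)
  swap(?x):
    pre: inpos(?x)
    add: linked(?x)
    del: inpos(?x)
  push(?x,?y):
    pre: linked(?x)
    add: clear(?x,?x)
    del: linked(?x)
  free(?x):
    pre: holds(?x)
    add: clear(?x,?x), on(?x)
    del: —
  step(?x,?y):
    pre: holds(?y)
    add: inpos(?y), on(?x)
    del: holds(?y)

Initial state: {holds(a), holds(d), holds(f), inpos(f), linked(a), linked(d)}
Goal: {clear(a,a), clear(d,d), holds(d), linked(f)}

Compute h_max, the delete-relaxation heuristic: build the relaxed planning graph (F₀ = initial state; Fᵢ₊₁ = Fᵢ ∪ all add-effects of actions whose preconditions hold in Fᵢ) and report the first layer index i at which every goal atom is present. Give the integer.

F0 = init (6 atoms)
F1 = F0 ∪ {clear(a,a), clear(d,d), clear(f,a), clear(f,d), clear(f,f), inpos(a), inpos(d), linked(f), on(a), on(d), on(f)}  (17 atoms)
goal ⊆ F1  ⇒  h_max = 1

1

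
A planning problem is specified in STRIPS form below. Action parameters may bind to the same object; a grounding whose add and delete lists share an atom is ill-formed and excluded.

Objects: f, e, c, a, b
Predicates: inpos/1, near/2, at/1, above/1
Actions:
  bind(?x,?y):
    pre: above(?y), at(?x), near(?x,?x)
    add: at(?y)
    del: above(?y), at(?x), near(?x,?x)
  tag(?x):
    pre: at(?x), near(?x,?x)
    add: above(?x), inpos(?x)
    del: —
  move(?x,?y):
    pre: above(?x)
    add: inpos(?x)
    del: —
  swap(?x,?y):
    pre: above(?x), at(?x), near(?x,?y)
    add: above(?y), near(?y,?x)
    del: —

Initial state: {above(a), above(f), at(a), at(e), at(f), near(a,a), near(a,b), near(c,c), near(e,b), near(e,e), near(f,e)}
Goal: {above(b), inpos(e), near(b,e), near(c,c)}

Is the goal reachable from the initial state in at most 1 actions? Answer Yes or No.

1. tag(e)  →  {above(a), above(e), above(f), at(a), at(e), at(f), inpos(e), near(a,a), near(a,b), near(c,c), near(e,b), near(e,e), near(f,e)}
2. swap(e,b)  →  {above(a), above(b), above(e), above(f), at(a), at(e), at(f), inpos(e), near(a,a), near(a,b), near(b,e), near(c,c), near(e,b), near(e,e), near(f,e)}
optimal plan length = 2; 2 > 1

No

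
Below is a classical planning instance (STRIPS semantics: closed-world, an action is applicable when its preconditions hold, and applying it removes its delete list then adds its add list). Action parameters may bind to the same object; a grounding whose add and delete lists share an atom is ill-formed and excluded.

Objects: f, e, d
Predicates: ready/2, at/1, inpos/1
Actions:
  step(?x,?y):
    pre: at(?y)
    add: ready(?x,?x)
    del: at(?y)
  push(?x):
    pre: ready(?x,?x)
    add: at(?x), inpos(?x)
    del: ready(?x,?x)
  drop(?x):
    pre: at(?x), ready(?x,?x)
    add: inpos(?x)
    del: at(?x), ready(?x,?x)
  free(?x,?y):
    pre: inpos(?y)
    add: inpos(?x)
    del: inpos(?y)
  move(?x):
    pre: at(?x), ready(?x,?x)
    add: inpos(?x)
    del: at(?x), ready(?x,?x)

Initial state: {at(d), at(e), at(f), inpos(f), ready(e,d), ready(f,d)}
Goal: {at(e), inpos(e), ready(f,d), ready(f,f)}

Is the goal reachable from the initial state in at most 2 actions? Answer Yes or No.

1. step(f,f)  →  {at(d), at(e), inpos(f), ready(e,d), ready(f,d), ready(f,f)}
2. free(e,f)  →  {at(d), at(e), inpos(e), ready(e,d), ready(f,d), ready(f,f)}
optimal plan length = 2; 2 ≤ 2

Yes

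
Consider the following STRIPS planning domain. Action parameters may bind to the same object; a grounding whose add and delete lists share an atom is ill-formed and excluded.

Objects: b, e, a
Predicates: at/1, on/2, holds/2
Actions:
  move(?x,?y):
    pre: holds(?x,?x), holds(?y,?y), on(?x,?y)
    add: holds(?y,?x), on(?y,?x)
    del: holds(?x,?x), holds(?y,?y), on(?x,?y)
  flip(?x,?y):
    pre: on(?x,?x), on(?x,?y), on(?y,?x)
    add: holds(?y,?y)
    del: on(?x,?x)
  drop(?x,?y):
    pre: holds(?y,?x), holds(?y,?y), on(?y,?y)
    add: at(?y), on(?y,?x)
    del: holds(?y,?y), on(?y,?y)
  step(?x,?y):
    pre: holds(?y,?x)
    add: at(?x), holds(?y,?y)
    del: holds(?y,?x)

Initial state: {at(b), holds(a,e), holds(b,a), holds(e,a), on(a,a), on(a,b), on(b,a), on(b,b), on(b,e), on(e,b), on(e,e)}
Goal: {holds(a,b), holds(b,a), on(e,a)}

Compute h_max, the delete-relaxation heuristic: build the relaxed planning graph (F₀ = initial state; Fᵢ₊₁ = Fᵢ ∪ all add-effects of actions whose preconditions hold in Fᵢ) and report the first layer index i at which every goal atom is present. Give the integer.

2

F0 = init (11 atoms)
F1 = F0 ∪ {at(a), at(e), holds(a,a), holds(b,b), holds(e,e)}  (16 atoms)
F2 = F1 ∪ {holds(a,b), holds(b,e), holds(e,b), on(a,e), on(e,a)}  (21 atoms)
goal ⊆ F2  ⇒  h_max = 2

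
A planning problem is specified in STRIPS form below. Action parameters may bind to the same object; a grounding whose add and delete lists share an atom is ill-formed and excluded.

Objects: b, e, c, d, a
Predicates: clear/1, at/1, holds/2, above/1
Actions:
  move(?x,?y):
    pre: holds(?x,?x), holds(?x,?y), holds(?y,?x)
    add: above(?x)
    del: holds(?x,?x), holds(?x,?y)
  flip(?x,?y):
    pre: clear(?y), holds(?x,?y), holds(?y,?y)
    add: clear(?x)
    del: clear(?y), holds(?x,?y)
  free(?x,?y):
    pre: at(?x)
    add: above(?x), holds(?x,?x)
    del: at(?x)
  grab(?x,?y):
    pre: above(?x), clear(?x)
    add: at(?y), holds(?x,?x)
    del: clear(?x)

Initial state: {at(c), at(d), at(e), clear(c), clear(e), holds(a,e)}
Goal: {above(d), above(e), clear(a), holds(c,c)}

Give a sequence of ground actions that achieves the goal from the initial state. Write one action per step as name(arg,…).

free(e,b); flip(a,e); free(c,b); free(d,b)

1. free(e,b)  →  {above(e), at(c), at(d), clear(c), clear(e), holds(a,e), holds(e,e)}
2. flip(a,e)  →  {above(e), at(c), at(d), clear(a), clear(c), holds(e,e)}
3. free(c,b)  →  {above(c), above(e), at(d), clear(a), clear(c), holds(c,c), holds(e,e)}
4. free(d,b)  →  {above(c), above(d), above(e), clear(a), clear(c), holds(c,c), holds(d,d), holds(e,e)}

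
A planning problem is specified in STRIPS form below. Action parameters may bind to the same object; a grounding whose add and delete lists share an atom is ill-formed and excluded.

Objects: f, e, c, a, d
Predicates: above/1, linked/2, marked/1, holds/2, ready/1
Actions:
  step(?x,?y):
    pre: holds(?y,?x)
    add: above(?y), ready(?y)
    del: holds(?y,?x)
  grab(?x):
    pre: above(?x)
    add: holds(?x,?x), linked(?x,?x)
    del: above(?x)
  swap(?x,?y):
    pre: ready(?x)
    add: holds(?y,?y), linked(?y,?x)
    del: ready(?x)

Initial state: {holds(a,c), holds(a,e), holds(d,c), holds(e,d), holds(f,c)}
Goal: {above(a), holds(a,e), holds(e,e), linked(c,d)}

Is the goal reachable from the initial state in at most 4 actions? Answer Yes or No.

Yes

1. step(c,a)  →  {above(a), holds(a,e), holds(d,c), holds(e,d), holds(f,c), ready(a)}
2. step(c,d)  →  {above(a), above(d), holds(a,e), holds(e,d), holds(f,c), ready(a), ready(d)}
3. swap(a,e)  →  {above(a), above(d), holds(a,e), holds(e,d), holds(e,e), holds(f,c), linked(e,a), ready(d)}
4. swap(d,c)  →  {above(a), above(d), holds(a,e), holds(c,c), holds(e,d), holds(e,e), holds(f,c), linked(c,d), linked(e,a)}
optimal plan length = 4; 4 ≤ 4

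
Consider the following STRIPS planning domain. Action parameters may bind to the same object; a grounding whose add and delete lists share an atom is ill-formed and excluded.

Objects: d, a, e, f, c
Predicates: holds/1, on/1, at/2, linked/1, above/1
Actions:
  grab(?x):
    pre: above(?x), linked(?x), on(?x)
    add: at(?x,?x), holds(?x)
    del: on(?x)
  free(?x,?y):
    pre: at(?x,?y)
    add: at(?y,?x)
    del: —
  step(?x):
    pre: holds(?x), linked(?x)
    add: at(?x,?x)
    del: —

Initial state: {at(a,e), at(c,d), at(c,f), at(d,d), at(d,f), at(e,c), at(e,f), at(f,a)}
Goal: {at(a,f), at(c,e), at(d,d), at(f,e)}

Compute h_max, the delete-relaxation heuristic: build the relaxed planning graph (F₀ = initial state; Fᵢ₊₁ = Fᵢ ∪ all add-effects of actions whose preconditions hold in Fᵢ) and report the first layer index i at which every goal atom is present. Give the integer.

F0 = init (8 atoms)
F1 = F0 ∪ {at(a,f), at(c,e), at(d,c), at(e,a), at(f,c), at(f,d), at(f,e)}  (15 atoms)
goal ⊆ F1  ⇒  h_max = 1

1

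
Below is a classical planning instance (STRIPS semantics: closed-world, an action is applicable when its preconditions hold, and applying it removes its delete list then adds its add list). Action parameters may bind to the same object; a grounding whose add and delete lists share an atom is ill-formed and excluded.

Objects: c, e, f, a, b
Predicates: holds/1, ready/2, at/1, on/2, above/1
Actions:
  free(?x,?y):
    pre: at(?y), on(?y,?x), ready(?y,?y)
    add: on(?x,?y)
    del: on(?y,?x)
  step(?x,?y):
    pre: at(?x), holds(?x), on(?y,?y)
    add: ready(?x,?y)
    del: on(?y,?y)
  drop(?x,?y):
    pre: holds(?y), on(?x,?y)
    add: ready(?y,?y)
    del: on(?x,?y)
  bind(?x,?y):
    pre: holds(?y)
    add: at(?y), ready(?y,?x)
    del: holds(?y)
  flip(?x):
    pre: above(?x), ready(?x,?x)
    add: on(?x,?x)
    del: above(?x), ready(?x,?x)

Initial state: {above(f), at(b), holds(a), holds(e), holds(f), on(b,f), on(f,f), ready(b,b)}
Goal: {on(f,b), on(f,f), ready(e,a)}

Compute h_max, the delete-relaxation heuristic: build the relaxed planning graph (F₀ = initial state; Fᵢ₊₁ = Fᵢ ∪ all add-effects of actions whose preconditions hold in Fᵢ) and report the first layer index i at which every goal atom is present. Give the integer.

1

F0 = init (8 atoms)
F1 = F0 ∪ {at(a), at(e), at(f), on(f,b), ready(a,a), ready(a,b), ready(a,c), ready(a,e), ready(a,f), ready(e,a), ready(e,b), ready(e,c), ready(e,e), ready(e,f), ready(f,a), ready(f,b), ready(f,c), ready(f,e), ready(f,f)}  (27 atoms)
goal ⊆ F1  ⇒  h_max = 1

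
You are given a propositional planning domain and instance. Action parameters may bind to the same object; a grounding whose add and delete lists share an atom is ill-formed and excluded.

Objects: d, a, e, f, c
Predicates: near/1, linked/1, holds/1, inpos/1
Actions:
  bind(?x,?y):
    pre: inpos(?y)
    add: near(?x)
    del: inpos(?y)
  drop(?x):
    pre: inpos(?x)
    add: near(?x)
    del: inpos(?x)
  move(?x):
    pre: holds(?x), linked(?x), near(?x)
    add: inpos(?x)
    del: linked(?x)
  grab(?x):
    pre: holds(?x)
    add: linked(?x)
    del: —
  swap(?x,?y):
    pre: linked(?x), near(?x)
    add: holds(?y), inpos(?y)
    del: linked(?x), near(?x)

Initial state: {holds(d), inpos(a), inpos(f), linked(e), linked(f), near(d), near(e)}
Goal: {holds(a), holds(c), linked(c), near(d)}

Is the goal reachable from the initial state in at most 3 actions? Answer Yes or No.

No

1. bind(f,a)  →  {holds(d), inpos(f), linked(e), linked(f), near(d), near(e), near(f)}
2. swap(e,a)  →  {holds(a), holds(d), inpos(a), inpos(f), linked(f), near(d), near(f)}
3. swap(f,c)  →  {holds(a), holds(c), holds(d), inpos(a), inpos(c), inpos(f), near(d)}
4. grab(c)  →  {holds(a), holds(c), holds(d), inpos(a), inpos(c), inpos(f), linked(c), near(d)}
optimal plan length = 4; 4 > 3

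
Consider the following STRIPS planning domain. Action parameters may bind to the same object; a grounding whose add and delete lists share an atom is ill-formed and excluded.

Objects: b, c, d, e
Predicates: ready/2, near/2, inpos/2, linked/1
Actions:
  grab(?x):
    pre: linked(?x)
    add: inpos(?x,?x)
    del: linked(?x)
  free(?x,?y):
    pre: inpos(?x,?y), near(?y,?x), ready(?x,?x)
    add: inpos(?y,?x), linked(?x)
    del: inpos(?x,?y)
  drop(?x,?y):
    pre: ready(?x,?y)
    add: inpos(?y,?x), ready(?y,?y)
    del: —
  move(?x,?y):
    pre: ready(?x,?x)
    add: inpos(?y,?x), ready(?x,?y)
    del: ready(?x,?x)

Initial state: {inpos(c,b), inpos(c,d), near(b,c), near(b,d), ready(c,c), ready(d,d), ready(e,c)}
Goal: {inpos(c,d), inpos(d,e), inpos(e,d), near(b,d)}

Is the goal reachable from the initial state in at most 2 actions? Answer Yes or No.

No

1. move(d,e)  →  {inpos(c,b), inpos(c,d), inpos(e,d), near(b,c), near(b,d), ready(c,c), ready(d,e), ready(e,c)}
2. drop(d,e)  →  {inpos(c,b), inpos(c,d), inpos(e,d), near(b,c), near(b,d), ready(c,c), ready(d,e), ready(e,c), ready(e,e)}
3. move(e,d)  →  {inpos(c,b), inpos(c,d), inpos(d,e), inpos(e,d), near(b,c), near(b,d), ready(c,c), ready(d,e), ready(e,c), ready(e,d)}
optimal plan length = 3; 3 > 2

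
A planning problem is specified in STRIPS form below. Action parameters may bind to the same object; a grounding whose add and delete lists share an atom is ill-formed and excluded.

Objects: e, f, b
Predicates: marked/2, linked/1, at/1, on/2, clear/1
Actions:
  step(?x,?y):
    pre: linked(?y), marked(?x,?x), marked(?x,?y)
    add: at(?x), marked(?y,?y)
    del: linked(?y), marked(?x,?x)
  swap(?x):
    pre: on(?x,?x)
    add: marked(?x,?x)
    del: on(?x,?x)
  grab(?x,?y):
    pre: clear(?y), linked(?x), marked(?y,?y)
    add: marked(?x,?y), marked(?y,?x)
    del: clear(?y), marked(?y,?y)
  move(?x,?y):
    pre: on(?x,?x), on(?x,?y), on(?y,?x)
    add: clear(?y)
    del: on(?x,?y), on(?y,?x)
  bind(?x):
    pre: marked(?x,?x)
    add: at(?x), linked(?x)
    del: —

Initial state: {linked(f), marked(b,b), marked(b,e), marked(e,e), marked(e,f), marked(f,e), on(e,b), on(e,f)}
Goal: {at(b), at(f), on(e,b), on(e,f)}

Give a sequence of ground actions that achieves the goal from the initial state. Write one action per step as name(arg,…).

1. step(e,f)  →  {at(e), marked(b,b), marked(b,e), marked(e,f), marked(f,e), marked(f,f), on(e,b), on(e,f)}
2. bind(f)  →  {at(e), at(f), linked(f), marked(b,b), marked(b,e), marked(e,f), marked(f,e), marked(f,f), on(e,b), on(e,f)}
3. bind(b)  →  {at(b), at(e), at(f), linked(b), linked(f), marked(b,b), marked(b,e), marked(e,f), marked(f,e), marked(f,f), on(e,b), on(e,f)}

step(e,f); bind(f); bind(b)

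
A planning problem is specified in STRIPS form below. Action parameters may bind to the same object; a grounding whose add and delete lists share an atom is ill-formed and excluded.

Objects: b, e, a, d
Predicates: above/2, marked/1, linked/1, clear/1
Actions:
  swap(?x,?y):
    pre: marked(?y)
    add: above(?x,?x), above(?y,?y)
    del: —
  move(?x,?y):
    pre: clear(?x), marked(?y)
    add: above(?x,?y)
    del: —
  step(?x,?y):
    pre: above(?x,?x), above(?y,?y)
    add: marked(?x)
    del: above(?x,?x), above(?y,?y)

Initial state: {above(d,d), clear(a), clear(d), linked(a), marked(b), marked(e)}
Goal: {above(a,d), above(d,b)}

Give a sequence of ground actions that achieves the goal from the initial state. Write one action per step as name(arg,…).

move(d,b); step(d,d); move(a,d)

1. move(d,b)  →  {above(d,b), above(d,d), clear(a), clear(d), linked(a), marked(b), marked(e)}
2. step(d,d)  →  {above(d,b), clear(a), clear(d), linked(a), marked(b), marked(d), marked(e)}
3. move(a,d)  →  {above(a,d), above(d,b), clear(a), clear(d), linked(a), marked(b), marked(d), marked(e)}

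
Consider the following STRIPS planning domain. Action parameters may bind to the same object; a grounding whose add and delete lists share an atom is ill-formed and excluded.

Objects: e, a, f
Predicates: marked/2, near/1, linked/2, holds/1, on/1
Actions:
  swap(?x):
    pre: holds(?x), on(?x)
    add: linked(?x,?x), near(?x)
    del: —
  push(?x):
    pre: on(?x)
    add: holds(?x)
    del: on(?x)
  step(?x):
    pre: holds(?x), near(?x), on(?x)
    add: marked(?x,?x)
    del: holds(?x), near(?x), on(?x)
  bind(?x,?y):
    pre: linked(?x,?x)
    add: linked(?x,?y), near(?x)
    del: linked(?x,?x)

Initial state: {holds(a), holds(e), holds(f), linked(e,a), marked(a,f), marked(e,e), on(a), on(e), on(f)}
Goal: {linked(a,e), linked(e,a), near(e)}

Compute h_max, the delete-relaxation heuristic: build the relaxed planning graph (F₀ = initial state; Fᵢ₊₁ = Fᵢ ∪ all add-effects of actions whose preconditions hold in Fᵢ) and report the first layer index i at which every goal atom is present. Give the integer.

2

F0 = init (9 atoms)
F1 = F0 ∪ {linked(a,a), linked(e,e), linked(f,f), near(a), near(e), near(f)}  (15 atoms)
F2 = F1 ∪ {linked(a,e), linked(a,f), linked(e,f), linked(f,a), linked(f,e), marked(a,a), marked(f,f)}  (22 atoms)
goal ⊆ F2  ⇒  h_max = 2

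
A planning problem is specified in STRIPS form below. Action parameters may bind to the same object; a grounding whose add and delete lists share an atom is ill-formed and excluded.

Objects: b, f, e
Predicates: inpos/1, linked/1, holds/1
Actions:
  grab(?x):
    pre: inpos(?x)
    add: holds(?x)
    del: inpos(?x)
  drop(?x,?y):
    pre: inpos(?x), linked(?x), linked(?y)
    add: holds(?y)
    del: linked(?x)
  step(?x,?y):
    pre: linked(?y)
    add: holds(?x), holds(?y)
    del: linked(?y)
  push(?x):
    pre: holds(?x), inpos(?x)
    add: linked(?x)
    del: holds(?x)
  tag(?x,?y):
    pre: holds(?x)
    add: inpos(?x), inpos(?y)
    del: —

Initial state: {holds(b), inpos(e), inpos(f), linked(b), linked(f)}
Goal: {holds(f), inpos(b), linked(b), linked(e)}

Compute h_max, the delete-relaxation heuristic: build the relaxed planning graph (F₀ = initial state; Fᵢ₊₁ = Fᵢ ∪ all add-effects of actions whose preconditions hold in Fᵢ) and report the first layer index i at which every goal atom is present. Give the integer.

2

F0 = init (5 atoms)
F1 = F0 ∪ {holds(e), holds(f), inpos(b)}  (8 atoms)
F2 = F1 ∪ {linked(e)}  (9 atoms)
goal ⊆ F2  ⇒  h_max = 2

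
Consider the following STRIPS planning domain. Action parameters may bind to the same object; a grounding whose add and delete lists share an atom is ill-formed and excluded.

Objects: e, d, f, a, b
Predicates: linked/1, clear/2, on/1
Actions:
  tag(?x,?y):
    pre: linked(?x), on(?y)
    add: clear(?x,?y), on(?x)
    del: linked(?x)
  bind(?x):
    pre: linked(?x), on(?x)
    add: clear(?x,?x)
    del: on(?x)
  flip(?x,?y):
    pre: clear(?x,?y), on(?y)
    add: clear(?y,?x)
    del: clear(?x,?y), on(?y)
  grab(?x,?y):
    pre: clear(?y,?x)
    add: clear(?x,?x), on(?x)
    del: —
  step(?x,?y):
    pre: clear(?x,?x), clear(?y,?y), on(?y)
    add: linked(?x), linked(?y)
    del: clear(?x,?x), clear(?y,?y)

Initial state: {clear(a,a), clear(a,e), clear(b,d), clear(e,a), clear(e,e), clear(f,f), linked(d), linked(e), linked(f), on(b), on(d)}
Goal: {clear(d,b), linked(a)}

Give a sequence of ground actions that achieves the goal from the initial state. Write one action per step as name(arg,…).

1. tag(e,d)  →  {clear(a,a), clear(a,e), clear(b,d), clear(e,a), clear(e,d), clear(e,e), clear(f,f), linked(d), linked(f), on(b), on(d), on(e)}
2. tag(d,b)  →  {clear(a,a), clear(a,e), clear(b,d), clear(d,b), clear(e,a), clear(e,d), clear(e,e), clear(f,f), linked(f), on(b), on(d), on(e)}
3. step(a,e)  →  {clear(a,e), clear(b,d), clear(d,b), clear(e,a), clear(e,d), clear(f,f), linked(a), linked(e), linked(f), on(b), on(d), on(e)}

tag(e,d); tag(d,b); step(a,e)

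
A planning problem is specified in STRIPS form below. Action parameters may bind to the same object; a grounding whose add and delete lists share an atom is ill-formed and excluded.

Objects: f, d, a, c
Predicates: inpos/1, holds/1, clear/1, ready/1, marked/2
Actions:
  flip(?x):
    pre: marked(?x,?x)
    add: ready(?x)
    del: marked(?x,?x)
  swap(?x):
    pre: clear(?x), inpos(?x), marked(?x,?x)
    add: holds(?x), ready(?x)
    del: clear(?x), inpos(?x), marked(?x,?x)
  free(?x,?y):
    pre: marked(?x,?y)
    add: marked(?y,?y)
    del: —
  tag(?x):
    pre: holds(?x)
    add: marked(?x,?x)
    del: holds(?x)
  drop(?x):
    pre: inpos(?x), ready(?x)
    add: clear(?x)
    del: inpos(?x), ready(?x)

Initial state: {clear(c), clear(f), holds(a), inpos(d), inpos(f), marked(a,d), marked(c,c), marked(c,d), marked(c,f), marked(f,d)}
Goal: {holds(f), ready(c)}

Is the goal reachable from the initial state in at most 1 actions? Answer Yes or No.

No

1. flip(c)  →  {clear(c), clear(f), holds(a), inpos(d), inpos(f), marked(a,d), marked(c,d), marked(c,f), marked(f,d), ready(c)}
2. free(c,f)  →  {clear(c), clear(f), holds(a), inpos(d), inpos(f), marked(a,d), marked(c,d), marked(c,f), marked(f,d), marked(f,f), ready(c)}
3. swap(f)  →  {clear(c), holds(a), holds(f), inpos(d), marked(a,d), marked(c,d), marked(c,f), marked(f,d), ready(c), ready(f)}
optimal plan length = 3; 3 > 1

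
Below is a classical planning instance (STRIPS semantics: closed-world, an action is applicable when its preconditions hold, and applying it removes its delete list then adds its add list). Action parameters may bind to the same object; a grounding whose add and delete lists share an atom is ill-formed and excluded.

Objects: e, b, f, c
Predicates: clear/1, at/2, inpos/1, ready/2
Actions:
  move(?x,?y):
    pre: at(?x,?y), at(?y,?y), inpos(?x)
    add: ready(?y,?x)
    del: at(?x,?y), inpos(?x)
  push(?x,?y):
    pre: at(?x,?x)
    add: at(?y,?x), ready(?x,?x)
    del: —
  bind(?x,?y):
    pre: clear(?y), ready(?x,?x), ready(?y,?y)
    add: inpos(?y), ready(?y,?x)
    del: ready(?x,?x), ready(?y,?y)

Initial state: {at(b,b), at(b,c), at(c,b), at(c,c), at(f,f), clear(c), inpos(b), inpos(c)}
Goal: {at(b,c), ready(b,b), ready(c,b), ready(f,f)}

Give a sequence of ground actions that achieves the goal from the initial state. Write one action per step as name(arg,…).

move(b,c); push(b,e); push(f,e); push(c,b)

1. move(b,c)  →  {at(b,b), at(c,b), at(c,c), at(f,f), clear(c), inpos(c), ready(c,b)}
2. push(b,e)  →  {at(b,b), at(c,b), at(c,c), at(e,b), at(f,f), clear(c), inpos(c), ready(b,b), ready(c,b)}
3. push(f,e)  →  {at(b,b), at(c,b), at(c,c), at(e,b), at(e,f), at(f,f), clear(c), inpos(c), ready(b,b), ready(c,b), ready(f,f)}
4. push(c,b)  →  {at(b,b), at(b,c), at(c,b), at(c,c), at(e,b), at(e,f), at(f,f), clear(c), inpos(c), ready(b,b), ready(c,b), ready(c,c), ready(f,f)}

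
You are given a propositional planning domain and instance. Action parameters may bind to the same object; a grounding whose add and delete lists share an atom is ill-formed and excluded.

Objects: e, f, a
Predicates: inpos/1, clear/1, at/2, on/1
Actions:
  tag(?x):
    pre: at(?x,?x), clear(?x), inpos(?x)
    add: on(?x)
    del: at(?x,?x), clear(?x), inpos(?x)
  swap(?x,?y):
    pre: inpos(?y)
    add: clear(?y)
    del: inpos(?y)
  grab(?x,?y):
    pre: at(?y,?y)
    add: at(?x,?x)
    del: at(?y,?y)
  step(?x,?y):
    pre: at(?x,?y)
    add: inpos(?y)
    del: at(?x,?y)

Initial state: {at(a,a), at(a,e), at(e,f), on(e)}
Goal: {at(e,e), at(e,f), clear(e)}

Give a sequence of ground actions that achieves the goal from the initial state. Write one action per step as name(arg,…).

grab(e,a); step(a,e); swap(e,e)

1. grab(e,a)  →  {at(a,e), at(e,e), at(e,f), on(e)}
2. step(a,e)  →  {at(e,e), at(e,f), inpos(e), on(e)}
3. swap(e,e)  →  {at(e,e), at(e,f), clear(e), on(e)}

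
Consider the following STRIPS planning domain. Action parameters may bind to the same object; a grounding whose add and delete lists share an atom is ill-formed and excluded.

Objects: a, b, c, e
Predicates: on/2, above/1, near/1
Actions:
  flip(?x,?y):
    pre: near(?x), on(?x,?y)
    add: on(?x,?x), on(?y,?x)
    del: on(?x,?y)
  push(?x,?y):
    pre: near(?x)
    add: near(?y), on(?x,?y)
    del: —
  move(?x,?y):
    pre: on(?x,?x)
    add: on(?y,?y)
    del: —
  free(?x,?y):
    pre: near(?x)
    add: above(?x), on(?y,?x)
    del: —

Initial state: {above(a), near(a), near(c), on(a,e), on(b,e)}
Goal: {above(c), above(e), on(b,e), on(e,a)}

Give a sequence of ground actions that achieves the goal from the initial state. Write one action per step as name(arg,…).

1. flip(a,e)  →  {above(a), near(a), near(c), on(a,a), on(b,e), on(e,a)}
2. push(a,e)  →  {above(a), near(a), near(c), near(e), on(a,a), on(a,e), on(b,e), on(e,a)}
3. free(c,a)  →  {above(a), above(c), near(a), near(c), near(e), on(a,a), on(a,c), on(a,e), on(b,e), on(e,a)}
4. free(e,a)  →  {above(a), above(c), above(e), near(a), near(c), near(e), on(a,a), on(a,c), on(a,e), on(b,e), on(e,a)}

flip(a,e); push(a,e); free(c,a); free(e,a)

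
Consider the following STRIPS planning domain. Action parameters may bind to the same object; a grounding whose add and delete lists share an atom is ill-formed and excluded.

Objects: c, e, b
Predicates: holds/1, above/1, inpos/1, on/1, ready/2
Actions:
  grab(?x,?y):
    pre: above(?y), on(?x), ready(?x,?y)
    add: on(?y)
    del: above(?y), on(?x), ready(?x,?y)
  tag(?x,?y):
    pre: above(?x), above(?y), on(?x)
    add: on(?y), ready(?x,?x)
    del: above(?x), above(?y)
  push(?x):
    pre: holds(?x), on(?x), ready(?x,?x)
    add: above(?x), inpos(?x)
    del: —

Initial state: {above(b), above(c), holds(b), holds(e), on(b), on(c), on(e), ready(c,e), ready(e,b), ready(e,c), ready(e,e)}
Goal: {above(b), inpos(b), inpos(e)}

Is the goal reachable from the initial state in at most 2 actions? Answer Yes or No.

1. tag(b,c)  →  {holds(b), holds(e), on(b), on(c), on(e), ready(b,b), ready(c,e), ready(e,b), ready(e,c), ready(e,e)}
2. push(e)  →  {above(e), holds(b), holds(e), inpos(e), on(b), on(c), on(e), ready(b,b), ready(c,e), ready(e,b), ready(e,c), ready(e,e)}
3. push(b)  →  {above(b), above(e), holds(b), holds(e), inpos(b), inpos(e), on(b), on(c), on(e), ready(b,b), ready(c,e), ready(e,b), ready(e,c), ready(e,e)}
optimal plan length = 3; 3 > 2

No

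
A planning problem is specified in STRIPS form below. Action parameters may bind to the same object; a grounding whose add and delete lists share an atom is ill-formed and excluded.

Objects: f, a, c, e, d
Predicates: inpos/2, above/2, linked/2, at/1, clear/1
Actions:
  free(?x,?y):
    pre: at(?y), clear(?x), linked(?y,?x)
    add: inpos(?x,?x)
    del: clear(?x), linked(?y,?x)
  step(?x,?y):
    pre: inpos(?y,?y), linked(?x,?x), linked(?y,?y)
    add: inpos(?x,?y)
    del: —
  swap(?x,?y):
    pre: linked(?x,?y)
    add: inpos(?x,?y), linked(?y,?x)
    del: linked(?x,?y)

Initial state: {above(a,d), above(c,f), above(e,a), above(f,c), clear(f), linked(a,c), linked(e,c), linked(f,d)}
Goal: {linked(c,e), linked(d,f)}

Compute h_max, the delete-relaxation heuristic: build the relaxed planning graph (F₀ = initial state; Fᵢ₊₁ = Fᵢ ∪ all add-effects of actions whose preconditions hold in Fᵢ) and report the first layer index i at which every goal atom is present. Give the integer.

F0 = init (8 atoms)
F1 = F0 ∪ {inpos(a,c), inpos(e,c), inpos(f,d), linked(c,a), linked(c,e), linked(d,f)}  (14 atoms)
goal ⊆ F1  ⇒  h_max = 1

1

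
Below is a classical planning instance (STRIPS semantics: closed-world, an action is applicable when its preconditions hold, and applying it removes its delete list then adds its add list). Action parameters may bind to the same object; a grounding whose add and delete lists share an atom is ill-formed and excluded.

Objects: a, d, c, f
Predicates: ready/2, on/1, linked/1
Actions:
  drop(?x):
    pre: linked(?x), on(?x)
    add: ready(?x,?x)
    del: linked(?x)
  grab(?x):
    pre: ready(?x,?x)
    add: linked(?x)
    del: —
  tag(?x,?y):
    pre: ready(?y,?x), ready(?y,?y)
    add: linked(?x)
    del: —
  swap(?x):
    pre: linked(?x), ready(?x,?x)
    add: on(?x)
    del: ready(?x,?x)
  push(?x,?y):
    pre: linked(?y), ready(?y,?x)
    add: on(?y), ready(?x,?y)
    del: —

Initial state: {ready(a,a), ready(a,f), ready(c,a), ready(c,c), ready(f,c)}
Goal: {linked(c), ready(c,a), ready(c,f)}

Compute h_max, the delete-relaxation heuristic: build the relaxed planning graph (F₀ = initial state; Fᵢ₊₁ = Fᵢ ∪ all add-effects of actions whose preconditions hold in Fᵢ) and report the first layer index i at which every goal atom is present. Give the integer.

2

F0 = init (5 atoms)
F1 = F0 ∪ {linked(a), linked(c), linked(f)}  (8 atoms)
F2 = F1 ∪ {on(a), on(c), on(f), ready(a,c), ready(c,f), ready(f,a)}  (14 atoms)
goal ⊆ F2  ⇒  h_max = 2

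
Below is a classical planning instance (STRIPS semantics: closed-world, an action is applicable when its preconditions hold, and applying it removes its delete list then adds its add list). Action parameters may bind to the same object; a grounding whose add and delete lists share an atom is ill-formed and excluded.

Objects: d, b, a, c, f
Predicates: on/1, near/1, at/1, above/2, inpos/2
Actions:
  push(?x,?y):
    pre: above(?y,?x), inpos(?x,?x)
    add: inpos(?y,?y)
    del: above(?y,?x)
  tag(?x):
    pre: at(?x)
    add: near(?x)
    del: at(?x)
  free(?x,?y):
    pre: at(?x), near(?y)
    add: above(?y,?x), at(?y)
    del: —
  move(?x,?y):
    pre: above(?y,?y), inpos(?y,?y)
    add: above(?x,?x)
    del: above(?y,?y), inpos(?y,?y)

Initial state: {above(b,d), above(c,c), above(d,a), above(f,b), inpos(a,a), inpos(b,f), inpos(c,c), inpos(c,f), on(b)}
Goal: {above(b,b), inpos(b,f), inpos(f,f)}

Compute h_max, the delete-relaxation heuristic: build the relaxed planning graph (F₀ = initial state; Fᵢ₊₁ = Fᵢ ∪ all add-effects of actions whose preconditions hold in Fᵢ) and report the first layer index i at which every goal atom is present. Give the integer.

F0 = init (9 atoms)
F1 = F0 ∪ {above(a,a), above(b,b), above(d,d), above(f,f), inpos(d,d)}  (14 atoms)
F2 = F1 ∪ {inpos(b,b)}  (15 atoms)
F3 = F2 ∪ {inpos(f,f)}  (16 atoms)
goal ⊆ F3  ⇒  h_max = 3

3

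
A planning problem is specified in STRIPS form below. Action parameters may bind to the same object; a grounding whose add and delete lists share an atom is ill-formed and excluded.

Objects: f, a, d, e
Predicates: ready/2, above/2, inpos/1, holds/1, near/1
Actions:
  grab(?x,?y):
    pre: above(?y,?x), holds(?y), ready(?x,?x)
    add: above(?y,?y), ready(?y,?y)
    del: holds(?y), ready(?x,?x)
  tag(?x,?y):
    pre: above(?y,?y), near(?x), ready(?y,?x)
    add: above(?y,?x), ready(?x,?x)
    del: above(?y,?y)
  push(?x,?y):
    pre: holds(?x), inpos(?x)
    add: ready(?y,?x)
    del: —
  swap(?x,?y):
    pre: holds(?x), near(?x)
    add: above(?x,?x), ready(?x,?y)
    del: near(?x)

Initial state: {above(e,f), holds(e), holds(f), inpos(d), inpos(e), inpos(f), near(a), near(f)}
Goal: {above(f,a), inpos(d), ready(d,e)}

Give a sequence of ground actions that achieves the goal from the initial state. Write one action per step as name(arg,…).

1. push(e,d)  →  {above(e,f), holds(e), holds(f), inpos(d), inpos(e), inpos(f), near(a), near(f), ready(d,e)}
2. swap(f,a)  →  {above(e,f), above(f,f), holds(e), holds(f), inpos(d), inpos(e), inpos(f), near(a), ready(d,e), ready(f,a)}
3. tag(a,f)  →  {above(e,f), above(f,a), holds(e), holds(f), inpos(d), inpos(e), inpos(f), near(a), ready(a,a), ready(d,e), ready(f,a)}

push(e,d); swap(f,a); tag(a,f)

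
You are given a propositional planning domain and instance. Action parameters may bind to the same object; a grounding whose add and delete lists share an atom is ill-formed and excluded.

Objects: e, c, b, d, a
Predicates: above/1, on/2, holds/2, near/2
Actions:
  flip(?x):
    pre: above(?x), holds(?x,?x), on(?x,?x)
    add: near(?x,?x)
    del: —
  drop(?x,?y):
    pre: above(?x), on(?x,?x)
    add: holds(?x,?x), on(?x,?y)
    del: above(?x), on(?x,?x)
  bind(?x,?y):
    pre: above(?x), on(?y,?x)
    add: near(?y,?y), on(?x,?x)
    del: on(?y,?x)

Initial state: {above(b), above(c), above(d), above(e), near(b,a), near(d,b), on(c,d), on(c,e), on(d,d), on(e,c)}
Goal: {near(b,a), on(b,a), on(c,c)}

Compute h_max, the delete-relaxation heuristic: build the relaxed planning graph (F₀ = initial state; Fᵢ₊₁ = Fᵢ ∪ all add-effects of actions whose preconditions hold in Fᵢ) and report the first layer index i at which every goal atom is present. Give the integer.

F0 = init (10 atoms)
F1 = F0 ∪ {holds(d,d), near(c,c), near(e,e), on(c,c), on(d,a), on(d,b), on(d,c), on(d,e), on(e,e)}  (19 atoms)
F2 = F1 ∪ {holds(c,c), holds(e,e), near(d,d), on(b,b), on(c,a), on(c,b), on(e,a), on(e,b), on(e,d)}  (28 atoms)
F3 = F2 ∪ {holds(b,b), on(b,a), on(b,c), on(b,d), on(b,e)}  (33 atoms)
goal ⊆ F3  ⇒  h_max = 3

3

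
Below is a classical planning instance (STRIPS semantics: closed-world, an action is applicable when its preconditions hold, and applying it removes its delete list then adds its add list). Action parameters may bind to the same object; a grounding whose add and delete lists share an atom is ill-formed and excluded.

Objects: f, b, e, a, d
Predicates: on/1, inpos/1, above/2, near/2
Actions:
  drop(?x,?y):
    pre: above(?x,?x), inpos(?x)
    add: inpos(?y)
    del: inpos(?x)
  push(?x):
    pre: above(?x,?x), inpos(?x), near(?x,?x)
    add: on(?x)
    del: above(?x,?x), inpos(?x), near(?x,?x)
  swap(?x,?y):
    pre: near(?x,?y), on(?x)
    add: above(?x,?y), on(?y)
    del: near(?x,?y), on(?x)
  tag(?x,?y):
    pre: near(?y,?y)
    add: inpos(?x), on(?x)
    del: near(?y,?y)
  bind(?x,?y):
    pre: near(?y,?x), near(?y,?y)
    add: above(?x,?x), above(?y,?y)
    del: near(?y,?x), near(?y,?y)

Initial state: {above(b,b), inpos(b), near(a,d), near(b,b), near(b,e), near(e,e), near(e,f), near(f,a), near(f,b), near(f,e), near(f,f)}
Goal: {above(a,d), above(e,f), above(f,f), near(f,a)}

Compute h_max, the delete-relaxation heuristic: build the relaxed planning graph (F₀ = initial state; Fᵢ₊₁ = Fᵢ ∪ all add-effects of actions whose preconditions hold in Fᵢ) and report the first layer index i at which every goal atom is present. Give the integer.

2

F0 = init (11 atoms)
F1 = F0 ∪ {above(a,a), above(e,e), above(f,f), inpos(a), inpos(d), inpos(e), inpos(f), on(a), on(b), on(d), on(e), on(f)}  (23 atoms)
F2 = F1 ∪ {above(a,d), above(b,e), above(e,f), above(f,a), above(f,b), above(f,e)}  (29 atoms)
goal ⊆ F2  ⇒  h_max = 2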